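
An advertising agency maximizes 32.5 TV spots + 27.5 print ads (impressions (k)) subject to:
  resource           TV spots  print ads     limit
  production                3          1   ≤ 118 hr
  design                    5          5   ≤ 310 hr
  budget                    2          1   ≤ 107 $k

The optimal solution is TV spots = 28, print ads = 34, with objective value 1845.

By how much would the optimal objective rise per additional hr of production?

Check each constraint at x*: production 118/118 (tight); design 310/310 (tight); budget 90/107 (slack 17).
By complementary slackness, y = 0 for the non-binding constraint.
From A_Bᵀ y = c: 3·y_production + 5·y_design = 32.5; 1·y_production + 5·y_design = 27.5.
→ y_production = 2.5 and y_design = 5.
Shadow price of production = 2.5.

2.5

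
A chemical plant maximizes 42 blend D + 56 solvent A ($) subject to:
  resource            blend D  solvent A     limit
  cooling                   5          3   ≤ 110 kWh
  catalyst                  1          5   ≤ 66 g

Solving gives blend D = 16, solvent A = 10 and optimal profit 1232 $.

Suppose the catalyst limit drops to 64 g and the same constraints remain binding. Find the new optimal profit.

Check each constraint at x*: cooling 110/110 (tight); catalyst 66/66 (tight).
Dual feasibility on the basic columns requires 5·y_cooling + 1·y_catalyst = 42, 3·y_cooling + 5·y_catalyst = 56.
Solving: y_cooling = 7, y_catalyst = 7.
Δz = y_catalyst·Δb = 7 × (-2) = -14, so new z* = 1232 − 14 = 1218.

1218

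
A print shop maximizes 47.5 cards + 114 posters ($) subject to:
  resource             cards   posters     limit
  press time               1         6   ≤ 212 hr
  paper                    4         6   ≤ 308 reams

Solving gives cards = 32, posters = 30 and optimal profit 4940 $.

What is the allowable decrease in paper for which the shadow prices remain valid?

Binding constraints: press time, paper. The basis is B = [[1,6],[4,6]] with det -18.
Per unit decrease in paper, x* moves by d = (-0.3333, 0.0556).
The basis stays optimal until cards reaches 0; allowable decrease = 96 reams.

96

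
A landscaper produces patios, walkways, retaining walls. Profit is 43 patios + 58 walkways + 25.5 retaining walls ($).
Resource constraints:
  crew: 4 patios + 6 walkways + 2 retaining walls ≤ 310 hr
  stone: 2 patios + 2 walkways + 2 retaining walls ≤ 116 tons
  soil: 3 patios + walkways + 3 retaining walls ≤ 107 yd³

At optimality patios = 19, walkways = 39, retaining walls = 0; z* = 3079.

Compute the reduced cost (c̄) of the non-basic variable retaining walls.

Check each constraint at x*: crew 310/310 (tight); stone 116/116 (tight); soil 96/107 (slack 11).
Since soil is not tight, its dual is 0.
From A_Bᵀ y = c: 4·y_crew + 2·y_stone = 43; 6·y_crew + 2·y_stone = 58.
Solving: y_crew = 7.5, y_stone = 6.5.
Reduced cost of retaining walls: c₃ − yᵀa₃ = 25.5 − (7.5·2 + 6.5·2) = 25.5 − 28 = -2.5.

-2.5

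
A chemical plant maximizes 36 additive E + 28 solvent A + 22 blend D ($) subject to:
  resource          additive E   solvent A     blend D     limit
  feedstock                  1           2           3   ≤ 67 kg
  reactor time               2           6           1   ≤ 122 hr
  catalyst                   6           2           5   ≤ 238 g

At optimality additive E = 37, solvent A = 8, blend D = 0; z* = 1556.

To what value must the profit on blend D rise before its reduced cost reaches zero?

At the optimum: feedstock uses 53 of 67 (slack = 14); reactor time uses 122 of 122 (binding); catalyst uses 238 of 238 (binding).
Slack constraints have shadow price 0 (complementary slackness).
Dual feasibility on the basic columns requires 2·y_reactor time + 6·y_catalyst = 36, 6·y_reactor time + 2·y_catalyst = 28.
Solving: y_reactor time = 3, y_catalyst = 5.
blend D enters the basis when its profit ≥ yᵀa₃ = 3·1 + 5·5 = 28.

28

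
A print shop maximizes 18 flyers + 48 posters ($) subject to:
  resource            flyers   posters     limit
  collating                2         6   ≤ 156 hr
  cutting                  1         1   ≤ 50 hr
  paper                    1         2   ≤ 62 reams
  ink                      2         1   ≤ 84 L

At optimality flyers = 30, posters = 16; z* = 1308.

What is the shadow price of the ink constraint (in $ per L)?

0

Binding: collating and paper. Non-binding: cutting (4 unused), ink (8 unused).
By complementary slackness, y = 0 for the non-binding constraints.
From A_Bᵀ y = c: 2·y_collating + 1·y_paper = 18; 6·y_collating + 2·y_paper = 48.
This yields shadow prices y_collating = 6, y_paper = 6.
Shadow price of ink = 0.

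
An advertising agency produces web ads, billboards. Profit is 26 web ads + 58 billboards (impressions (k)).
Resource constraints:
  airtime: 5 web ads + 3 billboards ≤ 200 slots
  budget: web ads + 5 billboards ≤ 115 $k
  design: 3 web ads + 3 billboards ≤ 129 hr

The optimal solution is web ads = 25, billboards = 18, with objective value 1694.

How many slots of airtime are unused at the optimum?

21

airtime used = 5·25 + 3·18 = 179; slack = 200 − 179 = 21.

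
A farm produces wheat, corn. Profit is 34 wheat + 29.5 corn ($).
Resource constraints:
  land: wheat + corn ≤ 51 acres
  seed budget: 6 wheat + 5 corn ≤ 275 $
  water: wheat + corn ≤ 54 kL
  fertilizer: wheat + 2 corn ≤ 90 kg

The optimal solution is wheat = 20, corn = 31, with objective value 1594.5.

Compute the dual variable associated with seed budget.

Check each constraint at x*: land 51/51 (tight); seed budget 275/275 (tight); water 51/54 (slack 3); fertilizer 82/90 (slack 8).
Since water, fertilizer are not tight, their duals are 0.
The binding rows give the dual system: 1·y_land + 6·y_seed budget = 34 and 1·y_land + 5·y_seed budget = 29.5.
This yields shadow prices y_land = 7, y_seed budget = 4.5.
Shadow price of seed budget = 4.5.

4.5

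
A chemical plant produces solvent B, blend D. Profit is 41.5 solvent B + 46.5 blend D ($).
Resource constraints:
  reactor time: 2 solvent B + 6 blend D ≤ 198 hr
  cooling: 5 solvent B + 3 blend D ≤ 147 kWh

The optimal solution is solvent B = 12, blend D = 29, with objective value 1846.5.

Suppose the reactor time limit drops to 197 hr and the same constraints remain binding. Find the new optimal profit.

At the optimum: reactor time uses 198 of 198 (binding); cooling uses 147 of 147 (binding).
From A_Bᵀ y = c: 2·y_reactor time + 5·y_cooling = 41.5; 6·y_reactor time + 3·y_cooling = 46.5.
→ y_reactor time = 4.5 and y_cooling = 6.5.
Δz = y_reactor time·Δb = 4.5 × (-1) = -4.5, so new z* = 1846.5 − 4.5 = 1842.

1842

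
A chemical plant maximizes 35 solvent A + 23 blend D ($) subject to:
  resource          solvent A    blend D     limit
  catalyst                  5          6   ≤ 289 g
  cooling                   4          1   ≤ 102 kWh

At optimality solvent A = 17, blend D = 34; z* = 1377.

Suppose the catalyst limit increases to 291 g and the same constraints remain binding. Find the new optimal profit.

Both catalyst and cooling are binding at x*.
Dual feasibility on the basic columns requires 5·y_catalyst + 4·y_cooling = 35, 6·y_catalyst + 1·y_cooling = 23.
Solving: y_catalyst = 3, y_cooling = 5.
Δz = y_catalyst·Δb = 3 × (2) = 6, so new z* = 1377 + 6 = 1383.

1383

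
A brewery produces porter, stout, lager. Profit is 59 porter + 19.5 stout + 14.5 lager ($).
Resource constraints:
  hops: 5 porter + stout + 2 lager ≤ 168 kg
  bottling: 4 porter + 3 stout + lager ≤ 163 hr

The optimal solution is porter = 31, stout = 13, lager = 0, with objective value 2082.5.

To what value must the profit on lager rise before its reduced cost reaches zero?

At the optimum: hops uses 168 of 168 (binding); bottling uses 163 of 163 (binding).
Dual feasibility on the basic columns requires 5·y_hops + 4·y_bottling = 59, 1·y_hops + 3·y_bottling = 19.5.
This yields shadow prices y_hops = 9, y_bottling = 3.5.
lager enters the basis when its profit ≥ yᵀa₃ = 9·2 + 3.5·1 = 21.5.

21.5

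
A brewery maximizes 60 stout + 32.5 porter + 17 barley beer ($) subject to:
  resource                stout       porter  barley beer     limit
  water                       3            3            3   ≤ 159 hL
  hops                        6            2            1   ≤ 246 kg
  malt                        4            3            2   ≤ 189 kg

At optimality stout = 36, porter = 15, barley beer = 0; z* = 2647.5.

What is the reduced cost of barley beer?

-3

At the optimum: water uses 153 of 159 (slack = 6); hops uses 246 of 246 (binding); malt uses 189 of 189 (binding).
Slack constraints have shadow price 0 (complementary slackness).
The binding rows give the dual system: 6·y_hops + 4·y_malt = 60 and 2·y_hops + 3·y_malt = 32.5.
Solving: y_hops = 5, y_malt = 7.5.
Reduced cost of barley beer: c₃ − yᵀa₃ = 17 − (5·1 + 7.5·2) = 17 − 20 = -3.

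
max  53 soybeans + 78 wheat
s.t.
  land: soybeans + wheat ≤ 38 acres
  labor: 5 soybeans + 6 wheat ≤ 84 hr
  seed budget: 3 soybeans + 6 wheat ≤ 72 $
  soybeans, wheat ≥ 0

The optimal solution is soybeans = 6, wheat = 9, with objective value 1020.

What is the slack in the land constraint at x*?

23

land used = 1·6 + 1·9 = 15; slack = 38 − 15 = 23.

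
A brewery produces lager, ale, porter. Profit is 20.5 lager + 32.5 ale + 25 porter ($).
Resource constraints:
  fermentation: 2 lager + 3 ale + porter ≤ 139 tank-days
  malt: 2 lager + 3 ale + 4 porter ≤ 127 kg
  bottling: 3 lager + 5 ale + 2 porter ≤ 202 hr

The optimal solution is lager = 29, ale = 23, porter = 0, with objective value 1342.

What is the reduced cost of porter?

At the optimum: fermentation uses 127 of 139 (slack = 12); malt uses 127 of 127 (binding); bottling uses 202 of 202 (binding).
Since fermentation is not tight, its dual is 0.
The binding rows give the dual system: 2·y_malt + 3·y_bottling = 20.5 and 3·y_malt + 5·y_bottling = 32.5.
Solving: y_malt = 5, y_bottling = 3.5.
Reduced cost of porter: c₃ − yᵀa₃ = 25 − (5·4 + 3.5·2) = 25 − 27 = -2.

-2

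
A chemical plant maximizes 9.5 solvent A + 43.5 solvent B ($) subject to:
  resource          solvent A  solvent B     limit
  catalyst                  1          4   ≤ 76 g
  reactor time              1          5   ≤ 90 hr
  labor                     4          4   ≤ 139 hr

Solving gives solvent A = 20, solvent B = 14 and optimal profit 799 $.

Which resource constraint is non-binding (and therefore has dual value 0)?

catalyst: 76/76 (binding)
reactor time: 90/90 (binding)
labor: 136/139 (slack 3)
By complementary slackness, a constraint with positive slack has shadow price 0 → labor.

labor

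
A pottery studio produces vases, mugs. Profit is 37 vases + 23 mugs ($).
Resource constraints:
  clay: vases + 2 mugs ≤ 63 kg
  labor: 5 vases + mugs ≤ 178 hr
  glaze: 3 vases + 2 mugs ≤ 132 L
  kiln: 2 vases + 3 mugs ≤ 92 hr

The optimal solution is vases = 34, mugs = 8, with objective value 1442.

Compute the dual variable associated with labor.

At the optimum: clay uses 50 of 63 (slack = 13); labor uses 178 of 178 (binding); glaze uses 118 of 132 (slack = 14); kiln uses 92 of 92 (binding).
Slack constraints have shadow price 0 (complementary slackness).
From A_Bᵀ y = c: 5·y_labor + 2·y_kiln = 37; 1·y_labor + 3·y_kiln = 23.
This yields shadow prices y_labor = 5, y_kiln = 6.
Shadow price of labor = 5.

5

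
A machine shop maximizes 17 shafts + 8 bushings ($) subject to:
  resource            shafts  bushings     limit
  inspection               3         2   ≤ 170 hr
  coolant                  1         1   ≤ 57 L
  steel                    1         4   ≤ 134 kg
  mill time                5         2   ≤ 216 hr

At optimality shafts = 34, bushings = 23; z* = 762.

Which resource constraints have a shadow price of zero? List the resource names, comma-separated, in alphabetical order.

inspection, steel

inspection: 148/170 (slack 22)
coolant: 57/57 (binding)
steel: 126/134 (slack 8)
mill time: 216/216 (binding)
By complementary slackness, a constraint with positive slack has shadow price 0 → inspection, steel.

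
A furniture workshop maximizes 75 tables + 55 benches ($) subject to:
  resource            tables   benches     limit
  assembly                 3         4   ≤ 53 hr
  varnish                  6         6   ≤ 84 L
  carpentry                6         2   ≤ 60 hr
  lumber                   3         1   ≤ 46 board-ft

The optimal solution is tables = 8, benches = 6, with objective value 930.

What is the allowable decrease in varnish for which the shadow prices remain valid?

Binding constraints: varnish, carpentry. The basis is B = [[6,6],[6,2]] with det -24.
Per unit decrease in varnish, x* moves by d = (0.0833, -0.25).
The basis stays optimal until benches reaches 0; allowable decrease = 24 L.

24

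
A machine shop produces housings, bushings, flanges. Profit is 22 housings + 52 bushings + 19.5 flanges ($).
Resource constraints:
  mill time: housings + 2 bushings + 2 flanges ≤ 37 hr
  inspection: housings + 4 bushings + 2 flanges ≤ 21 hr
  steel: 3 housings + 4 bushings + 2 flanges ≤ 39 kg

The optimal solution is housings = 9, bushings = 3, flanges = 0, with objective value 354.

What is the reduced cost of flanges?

-6.5

At the optimum: mill time uses 15 of 37 (slack = 22); inspection uses 21 of 21 (binding); steel uses 39 of 39 (binding).
By complementary slackness, y = 0 for the non-binding constraint.
The binding rows give the dual system: 1·y_inspection + 3·y_steel = 22 and 4·y_inspection + 4·y_steel = 52.
→ y_inspection = 8.5 and y_steel = 4.5.
Reduced cost of flanges: c₃ − yᵀa₃ = 19.5 − (8.5·2 + 4.5·2) = 19.5 − 26 = -6.5.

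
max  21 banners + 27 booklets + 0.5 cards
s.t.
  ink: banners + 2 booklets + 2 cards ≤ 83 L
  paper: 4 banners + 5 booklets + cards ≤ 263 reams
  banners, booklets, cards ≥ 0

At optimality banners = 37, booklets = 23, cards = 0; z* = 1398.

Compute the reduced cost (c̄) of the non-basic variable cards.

-6.5

At the optimum: ink uses 83 of 83 (binding); paper uses 263 of 263 (binding).
Dual feasibility on the basic columns requires 1·y_ink + 4·y_paper = 21, 2·y_ink + 5·y_paper = 27.
→ y_ink = 1 and y_paper = 5.
Reduced cost of cards: c₃ − yᵀa₃ = 0.5 − (1·2 + 5·1) = 0.5 − 7 = -6.5.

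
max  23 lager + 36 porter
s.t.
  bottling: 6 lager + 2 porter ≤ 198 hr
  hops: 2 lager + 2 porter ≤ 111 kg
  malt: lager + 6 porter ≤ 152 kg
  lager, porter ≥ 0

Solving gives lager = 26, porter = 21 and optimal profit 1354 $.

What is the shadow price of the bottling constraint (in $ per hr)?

At the optimum: bottling uses 198 of 198 (binding); hops uses 94 of 111 (slack = 17); malt uses 152 of 152 (binding).
Slack constraints have shadow price 0 (complementary slackness).
Dual feasibility on the basic columns requires 6·y_bottling + 1·y_malt = 23, 2·y_bottling + 6·y_malt = 36.
Solving: y_bottling = 3, y_malt = 5.
Shadow price of bottling = 3.

3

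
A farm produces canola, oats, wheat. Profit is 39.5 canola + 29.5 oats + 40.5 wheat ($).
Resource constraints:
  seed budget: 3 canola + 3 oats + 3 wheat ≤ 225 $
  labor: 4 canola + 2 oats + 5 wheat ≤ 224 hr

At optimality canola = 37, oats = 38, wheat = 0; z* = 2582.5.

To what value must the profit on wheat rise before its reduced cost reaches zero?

At the optimum: seed budget uses 225 of 225 (binding); labor uses 224 of 224 (binding).
The binding rows give the dual system: 3·y_seed budget + 4·y_labor = 39.5 and 3·y_seed budget + 2·y_labor = 29.5.
Solving: y_seed budget = 6.5, y_labor = 5.
wheat enters the basis when its profit ≥ yᵀa₃ = 6.5·3 + 5·5 = 44.5.

44.5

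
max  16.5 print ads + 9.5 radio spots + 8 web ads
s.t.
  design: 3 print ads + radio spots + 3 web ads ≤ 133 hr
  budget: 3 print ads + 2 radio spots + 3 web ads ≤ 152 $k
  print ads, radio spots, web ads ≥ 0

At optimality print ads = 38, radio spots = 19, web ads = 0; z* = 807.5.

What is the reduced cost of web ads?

At the optimum: design uses 133 of 133 (binding); budget uses 152 of 152 (binding).
The binding rows give the dual system: 3·y_design + 3·y_budget = 16.5 and 1·y_design + 2·y_budget = 9.5.
Solving: y_design = 1.5, y_budget = 4.
Reduced cost of web ads: c₃ − yᵀa₃ = 8 − (1.5·3 + 4·3) = 8 − 16.5 = -8.5.

-8.5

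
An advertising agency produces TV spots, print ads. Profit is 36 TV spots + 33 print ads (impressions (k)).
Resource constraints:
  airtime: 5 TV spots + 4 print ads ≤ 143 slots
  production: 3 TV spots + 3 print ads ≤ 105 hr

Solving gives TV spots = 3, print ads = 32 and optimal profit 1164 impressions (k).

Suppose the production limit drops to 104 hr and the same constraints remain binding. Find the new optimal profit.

1157

Both airtime and production are binding at x*.
Dual feasibility on the basic columns requires 5·y_airtime + 3·y_production = 36, 4·y_airtime + 3·y_production = 33.
This yields shadow prices y_airtime = 3, y_production = 7.
Δz = y_production·Δb = 7 × (-1) = -7, so new z* = 1164 − 7 = 1157.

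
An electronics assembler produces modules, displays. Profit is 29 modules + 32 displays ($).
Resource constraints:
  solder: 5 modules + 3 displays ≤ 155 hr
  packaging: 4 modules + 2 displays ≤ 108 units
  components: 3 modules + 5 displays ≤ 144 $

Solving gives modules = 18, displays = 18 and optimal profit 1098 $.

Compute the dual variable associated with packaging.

3.5

Check each constraint at x*: solder 144/155 (slack 11); packaging 108/108 (tight); components 144/144 (tight).
By complementary slackness, y = 0 for the non-binding constraint.
Dual feasibility on the basic columns requires 4·y_packaging + 3·y_components = 29, 2·y_packaging + 5·y_components = 32.
→ y_packaging = 3.5 and y_components = 5.
Shadow price of packaging = 3.5.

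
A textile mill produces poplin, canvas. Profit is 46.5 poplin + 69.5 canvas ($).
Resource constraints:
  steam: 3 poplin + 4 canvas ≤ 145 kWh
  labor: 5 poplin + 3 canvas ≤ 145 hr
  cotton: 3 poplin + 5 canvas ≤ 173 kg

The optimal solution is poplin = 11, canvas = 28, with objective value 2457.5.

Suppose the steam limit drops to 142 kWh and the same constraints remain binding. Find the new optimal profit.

2433.5

Binding: steam and cotton. Non-binding: labor (6 unused).
By complementary slackness, y = 0 for the non-binding constraint.
Dual feasibility on the basic columns requires 3·y_steam + 3·y_cotton = 46.5, 4·y_steam + 5·y_cotton = 69.5.
Solving: y_steam = 8, y_cotton = 7.5.
Δz = y_steam·Δb = 8 × (-3) = -24, so new z* = 2457.5 − 24 = 2433.5.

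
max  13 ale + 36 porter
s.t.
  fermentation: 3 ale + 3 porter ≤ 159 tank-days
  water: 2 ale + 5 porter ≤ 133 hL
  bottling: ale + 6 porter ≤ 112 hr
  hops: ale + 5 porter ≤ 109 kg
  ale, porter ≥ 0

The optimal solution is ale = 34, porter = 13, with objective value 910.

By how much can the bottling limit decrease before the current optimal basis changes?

Binding constraints: water, bottling. The basis is B = [[2,5],[1,6]] with det 7.
Per unit decrease in bottling, x* moves by d = (0.7143, -0.2857).
The basis stays optimal until fermentation becomes binding; allowable decrease = 14 hr.

14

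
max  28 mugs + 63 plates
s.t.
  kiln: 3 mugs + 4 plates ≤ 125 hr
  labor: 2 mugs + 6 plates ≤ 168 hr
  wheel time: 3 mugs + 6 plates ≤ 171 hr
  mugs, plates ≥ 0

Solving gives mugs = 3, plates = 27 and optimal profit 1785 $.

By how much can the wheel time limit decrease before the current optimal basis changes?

Binding constraints: labor, wheel time. The basis is B = [[2,6],[3,6]] with det -6.
Per unit decrease in wheel time, x* moves by d = (-1, 0.3333).
The basis stays optimal until mugs reaches 0; allowable decrease = 3 hr.

3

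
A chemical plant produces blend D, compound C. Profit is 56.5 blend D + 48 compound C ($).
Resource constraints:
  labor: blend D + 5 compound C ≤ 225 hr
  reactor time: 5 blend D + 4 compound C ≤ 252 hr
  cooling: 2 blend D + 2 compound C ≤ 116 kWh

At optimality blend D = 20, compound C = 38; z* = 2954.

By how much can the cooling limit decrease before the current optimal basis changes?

Binding constraints: reactor time, cooling. The basis is B = [[5,4],[2,2]] with det 2.
Per unit decrease in cooling, x* moves by d = (2, -2.5).
The basis stays optimal until compound C reaches 0; allowable decrease = 15.2 kWh.

15.2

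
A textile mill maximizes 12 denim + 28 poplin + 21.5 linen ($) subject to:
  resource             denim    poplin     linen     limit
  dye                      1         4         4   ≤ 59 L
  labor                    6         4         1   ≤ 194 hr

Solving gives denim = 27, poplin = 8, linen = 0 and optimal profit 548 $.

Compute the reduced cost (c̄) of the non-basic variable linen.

Both dye and labor are binding at x*.
Dual feasibility on the basic columns requires 1·y_dye + 6·y_labor = 12, 4·y_dye + 4·y_labor = 28.
This yields shadow prices y_dye = 6, y_labor = 1.
Reduced cost of linen: c₃ − yᵀa₃ = 21.5 − (6·4 + 1·1) = 21.5 − 25 = -3.5.

-3.5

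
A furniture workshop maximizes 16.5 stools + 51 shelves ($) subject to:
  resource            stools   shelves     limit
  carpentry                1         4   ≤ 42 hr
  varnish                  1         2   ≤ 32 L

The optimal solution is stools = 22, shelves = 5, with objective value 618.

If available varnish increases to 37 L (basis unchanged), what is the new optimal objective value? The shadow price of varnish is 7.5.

Δb = 5, so new z* = 618 + (7.5)·(5) = 618 + 37.5 = 655.5.

655.5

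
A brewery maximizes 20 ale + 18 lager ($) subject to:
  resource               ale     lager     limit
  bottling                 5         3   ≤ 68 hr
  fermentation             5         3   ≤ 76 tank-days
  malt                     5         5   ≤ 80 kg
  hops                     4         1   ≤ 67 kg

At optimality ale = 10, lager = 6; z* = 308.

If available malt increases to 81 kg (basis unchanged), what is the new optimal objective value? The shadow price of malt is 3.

Δb = 1, so new z* = 308 + (3)·(1) = 308 + 3 = 311.

311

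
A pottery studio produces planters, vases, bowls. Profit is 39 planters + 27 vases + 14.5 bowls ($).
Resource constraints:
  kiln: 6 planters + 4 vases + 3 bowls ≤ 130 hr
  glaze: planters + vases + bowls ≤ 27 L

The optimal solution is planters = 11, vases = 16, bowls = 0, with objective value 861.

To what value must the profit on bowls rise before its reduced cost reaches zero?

21

Both kiln and glaze are binding at x*.
The binding rows give the dual system: 6·y_kiln + 1·y_glaze = 39 and 4·y_kiln + 1·y_glaze = 27.
→ y_kiln = 6 and y_glaze = 3.
bowls enters the basis when its profit ≥ yᵀa₃ = 6·3 + 3·1 = 21.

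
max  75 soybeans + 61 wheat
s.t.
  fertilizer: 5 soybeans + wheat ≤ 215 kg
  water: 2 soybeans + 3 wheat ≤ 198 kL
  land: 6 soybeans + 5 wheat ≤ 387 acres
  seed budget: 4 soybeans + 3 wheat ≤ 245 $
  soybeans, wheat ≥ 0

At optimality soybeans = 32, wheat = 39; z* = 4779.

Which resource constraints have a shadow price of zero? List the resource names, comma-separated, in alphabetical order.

fertilizer, water

fertilizer: 199/215 (slack 16)
water: 181/198 (slack 17)
land: 387/387 (binding)
seed budget: 245/245 (binding)
By complementary slackness, a constraint with positive slack has shadow price 0 → fertilizer, water.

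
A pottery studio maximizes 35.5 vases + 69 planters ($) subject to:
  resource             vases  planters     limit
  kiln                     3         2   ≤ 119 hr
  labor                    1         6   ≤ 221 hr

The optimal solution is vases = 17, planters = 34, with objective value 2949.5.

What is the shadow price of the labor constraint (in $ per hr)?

Check each constraint at x*: kiln 119/119 (tight); labor 221/221 (tight).
Dual feasibility on the basic columns requires 3·y_kiln + 1·y_labor = 35.5, 2·y_kiln + 6·y_labor = 69.
This yields shadow prices y_kiln = 9, y_labor = 8.5.
Shadow price of labor = 8.5.

8.5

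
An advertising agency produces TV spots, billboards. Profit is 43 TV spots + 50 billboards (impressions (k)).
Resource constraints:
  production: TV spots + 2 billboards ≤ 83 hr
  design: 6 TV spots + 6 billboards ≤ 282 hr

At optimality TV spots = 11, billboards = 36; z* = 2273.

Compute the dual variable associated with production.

At the optimum: production uses 83 of 83 (binding); design uses 282 of 282 (binding).
Dual feasibility on the basic columns requires 1·y_production + 6·y_design = 43, 2·y_production + 6·y_design = 50.
→ y_production = 7 and y_design = 6.
Shadow price of production = 7.

7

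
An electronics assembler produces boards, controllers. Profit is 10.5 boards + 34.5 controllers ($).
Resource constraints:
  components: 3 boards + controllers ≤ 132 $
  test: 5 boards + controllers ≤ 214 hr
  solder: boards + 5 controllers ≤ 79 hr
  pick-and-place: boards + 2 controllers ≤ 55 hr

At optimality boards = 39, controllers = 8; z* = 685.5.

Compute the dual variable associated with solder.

At the optimum: components uses 125 of 132 (slack = 7); test uses 203 of 214 (slack = 11); solder uses 79 of 79 (binding); pick-and-place uses 55 of 55 (binding).
Slack constraints have shadow price 0 (complementary slackness).
Dual feasibility on the basic columns requires 1·y_solder + 1·y_pick-and-place = 10.5, 5·y_solder + 2·y_pick-and-place = 34.5.
→ y_solder = 4.5 and y_pick-and-place = 6.
Shadow price of solder = 4.5.

4.5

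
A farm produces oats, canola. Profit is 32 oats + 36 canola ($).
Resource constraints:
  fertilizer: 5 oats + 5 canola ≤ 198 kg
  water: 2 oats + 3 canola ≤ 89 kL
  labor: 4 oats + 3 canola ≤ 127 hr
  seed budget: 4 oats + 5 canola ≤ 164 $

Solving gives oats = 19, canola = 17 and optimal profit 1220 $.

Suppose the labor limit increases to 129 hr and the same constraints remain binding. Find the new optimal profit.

At the optimum: fertilizer uses 180 of 198 (slack = 18); water uses 89 of 89 (binding); labor uses 127 of 127 (binding); seed budget uses 161 of 164 (slack = 3).
Slack constraints have shadow price 0 (complementary slackness).
Dual feasibility on the basic columns requires 2·y_water + 4·y_labor = 32, 3·y_water + 3·y_labor = 36.
This yields shadow prices y_water = 8, y_labor = 4.
Δz = y_labor·Δb = 4 × (2) = 8, so new z* = 1220 + 8 = 1228.

1228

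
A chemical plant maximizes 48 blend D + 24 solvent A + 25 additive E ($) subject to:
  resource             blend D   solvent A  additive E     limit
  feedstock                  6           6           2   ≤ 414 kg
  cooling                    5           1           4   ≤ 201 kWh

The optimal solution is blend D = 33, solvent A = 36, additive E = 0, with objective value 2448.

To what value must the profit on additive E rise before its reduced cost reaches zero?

30

Both feedstock and cooling are binding at x*.
Dual feasibility on the basic columns requires 6·y_feedstock + 5·y_cooling = 48, 6·y_feedstock + 1·y_cooling = 24.
→ y_feedstock = 3 and y_cooling = 6.
additive E enters the basis when its profit ≥ yᵀa₃ = 3·2 + 6·4 = 30.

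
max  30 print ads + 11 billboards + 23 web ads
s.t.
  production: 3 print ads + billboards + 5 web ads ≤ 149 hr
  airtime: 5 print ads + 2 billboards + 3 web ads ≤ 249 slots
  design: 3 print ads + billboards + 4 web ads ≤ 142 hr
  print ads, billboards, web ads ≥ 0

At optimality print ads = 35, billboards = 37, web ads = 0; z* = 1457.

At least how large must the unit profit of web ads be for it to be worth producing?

29

Check each constraint at x*: production 142/149 (slack 7); airtime 249/249 (tight); design 142/142 (tight).
By complementary slackness, y = 0 for the non-binding constraint.
From A_Bᵀ y = c: 5·y_airtime + 3·y_design = 30; 2·y_airtime + 1·y_design = 11.
This yields shadow prices y_airtime = 3, y_design = 5.
web ads enters the basis when its profit ≥ yᵀa₃ = 3·3 + 5·4 = 29.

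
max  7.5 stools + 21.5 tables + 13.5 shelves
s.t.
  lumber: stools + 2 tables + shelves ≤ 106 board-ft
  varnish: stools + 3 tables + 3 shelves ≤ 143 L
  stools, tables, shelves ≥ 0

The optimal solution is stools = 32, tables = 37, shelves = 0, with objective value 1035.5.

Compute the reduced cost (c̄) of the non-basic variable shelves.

Check each constraint at x*: lumber 106/106 (tight); varnish 143/143 (tight).
Dual feasibility on the basic columns requires 1·y_lumber + 1·y_varnish = 7.5, 2·y_lumber + 3·y_varnish = 21.5.
This yields shadow prices y_lumber = 1, y_varnish = 6.5.
Reduced cost of shelves: c₃ − yᵀa₃ = 13.5 − (1·1 + 6.5·3) = 13.5 − 20.5 = -7.

-7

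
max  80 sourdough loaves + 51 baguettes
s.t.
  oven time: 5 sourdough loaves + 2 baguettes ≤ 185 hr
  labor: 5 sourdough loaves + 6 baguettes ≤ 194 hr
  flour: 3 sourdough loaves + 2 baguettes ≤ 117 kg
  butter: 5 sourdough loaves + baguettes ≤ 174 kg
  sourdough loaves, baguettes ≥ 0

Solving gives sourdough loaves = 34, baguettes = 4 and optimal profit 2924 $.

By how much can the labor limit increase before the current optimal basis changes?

Binding constraints: labor, butter. The basis is B = [[5,6],[5,1]] with det -25.
Per unit increase in labor, x* moves by d = (-0.04, 0.2).
The basis stays optimal until flour becomes binding; allowable increase = 25 hr.

25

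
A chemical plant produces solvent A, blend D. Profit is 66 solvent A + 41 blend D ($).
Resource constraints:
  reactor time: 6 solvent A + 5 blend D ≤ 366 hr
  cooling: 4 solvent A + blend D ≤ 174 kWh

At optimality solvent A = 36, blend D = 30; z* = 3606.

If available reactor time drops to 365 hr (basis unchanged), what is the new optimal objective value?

Check each constraint at x*: reactor time 366/366 (tight); cooling 174/174 (tight).
Dual feasibility on the basic columns requires 6·y_reactor time + 4·y_cooling = 66, 5·y_reactor time + 1·y_cooling = 41.
This yields shadow prices y_reactor time = 7, y_cooling = 6.
Δz = y_reactor time·Δb = 7 × (-1) = -7, so new z* = 3606 − 7 = 3599.

3599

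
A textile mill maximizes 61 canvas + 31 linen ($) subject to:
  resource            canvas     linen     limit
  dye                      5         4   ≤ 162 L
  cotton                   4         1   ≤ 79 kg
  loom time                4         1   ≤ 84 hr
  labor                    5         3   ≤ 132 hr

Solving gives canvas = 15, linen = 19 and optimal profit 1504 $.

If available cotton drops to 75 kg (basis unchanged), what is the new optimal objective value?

Binding: cotton and labor. Non-binding: dye (11 unused), loom time (5 unused).
Slack constraints have shadow price 0 (complementary slackness).
Dual feasibility on the basic columns requires 4·y_cotton + 5·y_labor = 61, 1·y_cotton + 3·y_labor = 31.
This yields shadow prices y_cotton = 4, y_labor = 9.
Δz = y_cotton·Δb = 4 × (-4) = -16, so new z* = 1504 − 16 = 1488.

1488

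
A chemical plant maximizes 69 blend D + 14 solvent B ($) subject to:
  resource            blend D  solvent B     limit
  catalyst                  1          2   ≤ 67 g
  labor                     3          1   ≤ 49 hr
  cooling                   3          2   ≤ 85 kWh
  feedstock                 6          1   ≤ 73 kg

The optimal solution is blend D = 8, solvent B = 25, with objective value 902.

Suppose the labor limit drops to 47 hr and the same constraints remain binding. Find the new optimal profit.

892

At the optimum: catalyst uses 58 of 67 (slack = 9); labor uses 49 of 49 (binding); cooling uses 74 of 85 (slack = 11); feedstock uses 73 of 73 (binding).
Slack constraints have shadow price 0 (complementary slackness).
The binding rows give the dual system: 3·y_labor + 6·y_feedstock = 69 and 1·y_labor + 1·y_feedstock = 14.
Solving: y_labor = 5, y_feedstock = 9.
Δz = y_labor·Δb = 5 × (-2) = -10, so new z* = 902 − 10 = 892.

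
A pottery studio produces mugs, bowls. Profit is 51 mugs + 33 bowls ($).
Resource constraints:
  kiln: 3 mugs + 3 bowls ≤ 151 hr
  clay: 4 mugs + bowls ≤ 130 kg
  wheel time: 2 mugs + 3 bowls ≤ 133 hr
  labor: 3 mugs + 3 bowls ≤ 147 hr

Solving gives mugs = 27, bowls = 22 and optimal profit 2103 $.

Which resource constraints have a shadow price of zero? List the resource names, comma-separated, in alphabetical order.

kiln, wheel time

kiln: 147/151 (slack 4)
clay: 130/130 (binding)
wheel time: 120/133 (slack 13)
labor: 147/147 (binding)
By complementary slackness, a constraint with positive slack has shadow price 0 → kiln, wheel time.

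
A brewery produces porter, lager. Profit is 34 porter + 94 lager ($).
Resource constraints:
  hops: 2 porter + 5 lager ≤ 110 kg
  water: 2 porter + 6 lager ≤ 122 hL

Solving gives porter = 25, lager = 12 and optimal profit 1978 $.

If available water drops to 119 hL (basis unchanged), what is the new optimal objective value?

1951

Both hops and water are binding at x*.
From A_Bᵀ y = c: 2·y_hops + 2·y_water = 34; 5·y_hops + 6·y_water = 94.
Solving: y_hops = 8, y_water = 9.
Δz = y_water·Δb = 9 × (-3) = -27, so new z* = 1978 − 27 = 1951.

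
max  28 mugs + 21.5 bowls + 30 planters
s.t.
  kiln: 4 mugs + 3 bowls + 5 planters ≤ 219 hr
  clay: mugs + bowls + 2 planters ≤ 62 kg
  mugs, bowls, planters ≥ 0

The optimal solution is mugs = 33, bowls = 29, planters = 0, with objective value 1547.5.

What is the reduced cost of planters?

-6.5

Both kiln and clay are binding at x*.
The binding rows give the dual system: 4·y_kiln + 1·y_clay = 28 and 3·y_kiln + 1·y_clay = 21.5.
Solving: y_kiln = 6.5, y_clay = 2.
Reduced cost of planters: c₃ − yᵀa₃ = 30 − (6.5·5 + 2·2) = 30 − 36.5 = -6.5.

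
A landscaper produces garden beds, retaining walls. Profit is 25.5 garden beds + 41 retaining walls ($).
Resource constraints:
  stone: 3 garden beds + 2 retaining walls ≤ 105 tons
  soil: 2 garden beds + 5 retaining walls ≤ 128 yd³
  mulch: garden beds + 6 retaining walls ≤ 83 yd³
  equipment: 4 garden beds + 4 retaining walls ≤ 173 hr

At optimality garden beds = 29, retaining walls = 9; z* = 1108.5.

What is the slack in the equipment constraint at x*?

21

equipment used = 4·29 + 4·9 = 152; slack = 173 − 152 = 21.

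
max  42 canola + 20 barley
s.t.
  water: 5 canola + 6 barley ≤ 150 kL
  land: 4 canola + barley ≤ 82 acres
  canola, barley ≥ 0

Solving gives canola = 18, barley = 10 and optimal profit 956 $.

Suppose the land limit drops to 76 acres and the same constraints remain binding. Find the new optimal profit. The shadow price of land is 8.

Δb = -6, so new z* = 956 + (8)·(-6) = 956 − 48 = 908.

908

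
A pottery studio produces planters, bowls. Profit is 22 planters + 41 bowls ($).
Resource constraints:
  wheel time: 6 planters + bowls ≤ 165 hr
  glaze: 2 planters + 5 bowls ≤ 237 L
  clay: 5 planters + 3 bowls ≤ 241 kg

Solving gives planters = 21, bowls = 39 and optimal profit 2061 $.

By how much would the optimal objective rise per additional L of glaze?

Binding: wheel time and glaze. Non-binding: clay (19 unused).
Slack constraints have shadow price 0 (complementary slackness).
The binding rows give the dual system: 6·y_wheel time + 2·y_glaze = 22 and 1·y_wheel time + 5·y_glaze = 41.
→ y_wheel time = 1 and y_glaze = 8.
Shadow price of glaze = 8.

8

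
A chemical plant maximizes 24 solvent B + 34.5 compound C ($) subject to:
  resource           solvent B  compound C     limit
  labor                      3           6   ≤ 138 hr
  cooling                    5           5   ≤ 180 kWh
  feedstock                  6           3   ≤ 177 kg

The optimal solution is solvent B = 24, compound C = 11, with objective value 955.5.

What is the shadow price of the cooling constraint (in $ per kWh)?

0

Binding: labor and feedstock. Non-binding: cooling (5 unused).
Slack constraints have shadow price 0 (complementary slackness).
From A_Bᵀ y = c: 3·y_labor + 6·y_feedstock = 24; 6·y_labor + 3·y_feedstock = 34.5.
This yields shadow prices y_labor = 5, y_feedstock = 1.5.
Shadow price of cooling = 0.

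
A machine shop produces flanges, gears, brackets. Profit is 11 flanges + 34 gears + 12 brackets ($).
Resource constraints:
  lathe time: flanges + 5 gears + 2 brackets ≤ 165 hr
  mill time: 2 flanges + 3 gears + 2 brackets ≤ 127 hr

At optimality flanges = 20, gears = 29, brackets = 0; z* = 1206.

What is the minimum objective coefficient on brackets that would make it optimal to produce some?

16

At the optimum: lathe time uses 165 of 165 (binding); mill time uses 127 of 127 (binding).
Dual feasibility on the basic columns requires 1·y_lathe time + 2·y_mill time = 11, 5·y_lathe time + 3·y_mill time = 34.
Solving: y_lathe time = 5, y_mill time = 3.
brackets enters the basis when its profit ≥ yᵀa₃ = 5·2 + 3·2 = 16.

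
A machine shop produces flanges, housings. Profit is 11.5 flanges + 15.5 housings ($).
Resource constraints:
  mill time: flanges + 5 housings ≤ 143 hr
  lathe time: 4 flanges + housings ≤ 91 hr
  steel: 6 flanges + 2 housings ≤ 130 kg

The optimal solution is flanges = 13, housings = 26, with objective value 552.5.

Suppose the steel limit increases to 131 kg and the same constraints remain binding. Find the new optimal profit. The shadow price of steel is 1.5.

554

Δb = 1, so new z* = 552.5 + (1.5)·(1) = 552.5 + 1.5 = 554.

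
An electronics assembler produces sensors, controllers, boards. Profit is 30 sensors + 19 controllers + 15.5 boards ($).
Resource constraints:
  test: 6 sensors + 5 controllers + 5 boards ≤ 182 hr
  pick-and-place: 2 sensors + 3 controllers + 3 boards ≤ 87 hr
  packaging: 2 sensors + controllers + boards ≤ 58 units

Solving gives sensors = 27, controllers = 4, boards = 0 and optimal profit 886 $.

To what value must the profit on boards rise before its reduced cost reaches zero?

Binding: test and packaging. Non-binding: pick-and-place (21 unused).
Slack constraints have shadow price 0 (complementary slackness).
From A_Bᵀ y = c: 6·y_test + 2·y_packaging = 30; 5·y_test + 1·y_packaging = 19.
This yields shadow prices y_test = 2, y_packaging = 9.
boards enters the basis when its profit ≥ yᵀa₃ = 2·5 + 9·1 = 19.

19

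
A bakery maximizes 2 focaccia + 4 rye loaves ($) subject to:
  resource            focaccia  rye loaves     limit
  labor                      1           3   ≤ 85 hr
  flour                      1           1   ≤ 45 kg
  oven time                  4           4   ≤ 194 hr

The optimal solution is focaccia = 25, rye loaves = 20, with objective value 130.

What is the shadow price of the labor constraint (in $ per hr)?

1

At the optimum: labor uses 85 of 85 (binding); flour uses 45 of 45 (binding); oven time uses 180 of 194 (slack = 14).
Slack constraints have shadow price 0 (complementary slackness).
From A_Bᵀ y = c: 1·y_labor + 1·y_flour = 2; 3·y_labor + 1·y_flour = 4.
→ y_labor = 1 and y_flour = 1.
Shadow price of labor = 1.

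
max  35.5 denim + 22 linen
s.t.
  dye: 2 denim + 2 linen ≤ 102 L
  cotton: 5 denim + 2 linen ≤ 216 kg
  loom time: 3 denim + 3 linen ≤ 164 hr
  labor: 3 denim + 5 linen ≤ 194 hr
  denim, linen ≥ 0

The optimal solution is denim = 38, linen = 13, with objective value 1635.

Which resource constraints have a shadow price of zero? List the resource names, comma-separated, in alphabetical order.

dye: 102/102 (binding)
cotton: 216/216 (binding)
loom time: 153/164 (slack 11)
labor: 179/194 (slack 15)
By complementary slackness, a constraint with positive slack has shadow price 0 → labor, loom time.

labor, loom time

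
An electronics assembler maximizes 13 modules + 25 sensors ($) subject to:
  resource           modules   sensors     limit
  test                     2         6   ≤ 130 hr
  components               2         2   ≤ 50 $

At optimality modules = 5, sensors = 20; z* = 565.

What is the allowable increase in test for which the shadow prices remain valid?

20

Binding constraints: test, components. The basis is B = [[2,6],[2,2]] with det -8.
Per unit increase in test, x* moves by d = (-0.25, 0.25).
The basis stays optimal until modules reaches 0; allowable increase = 20 hr.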